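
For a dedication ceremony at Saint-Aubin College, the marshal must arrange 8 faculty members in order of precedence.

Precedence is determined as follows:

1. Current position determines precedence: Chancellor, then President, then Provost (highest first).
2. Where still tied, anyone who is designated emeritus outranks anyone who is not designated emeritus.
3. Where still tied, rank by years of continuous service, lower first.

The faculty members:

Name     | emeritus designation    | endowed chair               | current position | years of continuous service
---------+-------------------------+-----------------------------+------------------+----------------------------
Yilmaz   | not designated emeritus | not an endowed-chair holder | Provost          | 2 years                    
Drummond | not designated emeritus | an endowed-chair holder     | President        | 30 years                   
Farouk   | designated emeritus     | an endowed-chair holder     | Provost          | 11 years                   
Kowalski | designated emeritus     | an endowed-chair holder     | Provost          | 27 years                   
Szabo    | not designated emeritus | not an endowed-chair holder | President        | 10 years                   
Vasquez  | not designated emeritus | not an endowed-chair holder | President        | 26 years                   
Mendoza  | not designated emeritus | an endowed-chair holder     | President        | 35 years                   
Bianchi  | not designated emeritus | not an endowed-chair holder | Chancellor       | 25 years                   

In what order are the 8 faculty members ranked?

Bianchi, Szabo, Vasquez, Drummond, Mendoza, Farouk, Kowalski, Yilmaz

By current position: Bianchi (Chancellor); then Szabo, Vasquez, Drummond and Mendoza (President); then Farouk, Kowalski and Yilmaz (Provost).
Szabo, Vasquez, Drummond and Mendoza are each not designated emeritus, so the next rule applies.
Among Szabo, Vasquez, Drummond and Mendoza, by years of continuous service (lower first): Szabo (10 years) before Vasquez (26 years) before Drummond (30 years) before Mendoza (35 years).
Among Farouk, Kowalski and Yilmaz, designated emeritus before not designated emeritus: Farouk and Kowalski (designated emeritus) before Yilmaz (not designated emeritus).
Among Farouk and Kowalski, by years of continuous service (lower first): Farouk (11 years) before Kowalski (27 years).
Full order: Bianchi, Szabo, Vasquez, Drummond, Mendoza, Farouk, Kowalski, Yilmaz.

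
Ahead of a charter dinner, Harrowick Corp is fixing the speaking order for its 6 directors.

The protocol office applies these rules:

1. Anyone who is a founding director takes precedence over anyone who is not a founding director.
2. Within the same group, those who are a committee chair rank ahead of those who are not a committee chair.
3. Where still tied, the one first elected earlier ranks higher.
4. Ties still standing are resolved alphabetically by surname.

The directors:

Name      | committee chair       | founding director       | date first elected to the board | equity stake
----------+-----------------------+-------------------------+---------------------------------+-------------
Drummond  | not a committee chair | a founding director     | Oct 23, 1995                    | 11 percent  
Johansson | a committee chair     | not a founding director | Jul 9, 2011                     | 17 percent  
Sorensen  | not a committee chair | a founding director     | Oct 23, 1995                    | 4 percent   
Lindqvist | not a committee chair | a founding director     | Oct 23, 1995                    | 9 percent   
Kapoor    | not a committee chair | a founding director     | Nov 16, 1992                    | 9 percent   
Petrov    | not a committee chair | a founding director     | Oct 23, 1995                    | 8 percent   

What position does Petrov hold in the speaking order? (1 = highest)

By the first rule: Kapoor, Drummond, Lindqvist, Petrov and Sorensen (each a founding director); then Johansson (not a founding director).
Kapoor, Drummond, Lindqvist, Petrov and Sorensen are each not a committee chair, so the next rule applies.
Among Kapoor, Drummond, Lindqvist, Petrov and Sorensen, by date first elected to the board (earlier first): Kapoor (Nov 16, 1992) before Drummond, Lindqvist, Petrov and Sorensen (Oct 23, 1995).
Among Drummond, Lindqvist, Petrov and Sorensen, alphabetically by surname: Drummond before Lindqvist before Petrov before Sorensen.
Order: Kapoor, Drummond, Lindqvist, Petrov, Sorensen, Johansson. So position 4.

4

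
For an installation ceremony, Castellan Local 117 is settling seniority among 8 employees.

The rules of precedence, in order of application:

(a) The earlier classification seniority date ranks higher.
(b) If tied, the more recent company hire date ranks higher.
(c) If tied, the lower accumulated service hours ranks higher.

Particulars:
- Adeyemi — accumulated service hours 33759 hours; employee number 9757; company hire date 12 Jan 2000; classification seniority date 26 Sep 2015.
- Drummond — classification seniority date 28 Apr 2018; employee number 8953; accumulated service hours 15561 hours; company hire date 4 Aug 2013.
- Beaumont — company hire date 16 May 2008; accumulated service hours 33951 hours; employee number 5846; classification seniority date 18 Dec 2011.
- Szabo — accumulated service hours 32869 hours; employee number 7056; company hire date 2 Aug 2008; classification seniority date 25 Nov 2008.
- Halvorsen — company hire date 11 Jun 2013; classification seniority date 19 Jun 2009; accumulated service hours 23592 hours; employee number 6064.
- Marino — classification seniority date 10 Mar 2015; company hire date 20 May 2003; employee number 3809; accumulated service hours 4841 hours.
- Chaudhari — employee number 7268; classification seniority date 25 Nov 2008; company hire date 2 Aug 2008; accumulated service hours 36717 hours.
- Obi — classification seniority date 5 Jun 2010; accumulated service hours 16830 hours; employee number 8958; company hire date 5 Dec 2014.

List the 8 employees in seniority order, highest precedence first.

Szabo, Chaudhari, Halvorsen, Obi, Beaumont, Marino, Adeyemi, Drummond

By classification seniority date (earlier first): Szabo and Chaudhari (both 25 Nov 2008); then Halvorsen (19 Jun 2009); then Obi (5 Jun 2010); then Beaumont (18 Dec 2011); then Marino (10 Mar 2015); then Adeyemi (26 Sep 2015); then Drummond (28 Apr 2018).
Szabo and Chaudhari both have company hire date 2 Aug 2008, so the next rule applies.
Among Szabo and Chaudhari, by accumulated service hours (lower first): Szabo (32869 hours) before Chaudhari (36717 hours).
Full order: Szabo, Chaudhari, Halvorsen, Obi, Beaumont, Marino, Adeyemi, Drummond.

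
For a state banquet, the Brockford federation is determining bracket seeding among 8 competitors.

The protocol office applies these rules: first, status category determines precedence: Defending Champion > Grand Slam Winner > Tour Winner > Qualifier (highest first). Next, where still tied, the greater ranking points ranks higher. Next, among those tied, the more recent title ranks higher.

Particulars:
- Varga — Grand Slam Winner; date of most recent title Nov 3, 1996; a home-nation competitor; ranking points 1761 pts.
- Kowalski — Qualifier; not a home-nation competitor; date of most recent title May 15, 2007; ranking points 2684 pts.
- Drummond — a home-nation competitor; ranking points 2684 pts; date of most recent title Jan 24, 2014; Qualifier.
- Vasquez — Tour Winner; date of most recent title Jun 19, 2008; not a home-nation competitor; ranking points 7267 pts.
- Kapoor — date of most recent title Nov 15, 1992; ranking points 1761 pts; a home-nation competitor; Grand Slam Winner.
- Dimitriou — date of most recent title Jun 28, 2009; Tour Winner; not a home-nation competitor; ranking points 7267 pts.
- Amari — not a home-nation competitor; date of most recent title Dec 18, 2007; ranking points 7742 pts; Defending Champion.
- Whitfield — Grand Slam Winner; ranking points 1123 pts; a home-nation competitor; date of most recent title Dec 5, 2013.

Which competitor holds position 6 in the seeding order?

Vasquez

By status category: Amari (Defending Champion); then Varga, Kapoor and Whitfield (Grand Slam Winner); then Dimitriou and Vasquez (Tour Winner); then Drummond and Kowalski (Qualifier).
Among Varga, Kapoor and Whitfield, by ranking points (higher first): Varga and Kapoor (1761 pts) before Whitfield (1123 pts).
Among Varga and Kapoor, by date of most recent title (later first): Varga (Nov 3, 1996) before Kapoor (Nov 15, 1992).
Dimitriou and Vasquez both have ranking points 7267 pts, so the next rule applies.
Among Dimitriou and Vasquez, by date of most recent title (later first): Dimitriou (Jun 28, 2009) before Vasquez (Jun 19, 2008).
Drummond and Kowalski both have ranking points 2684 pts, so the next rule applies.
Among Drummond and Kowalski, by date of most recent title (later first): Drummond (Jan 24, 2014) before Kowalski (May 15, 2007).
Order: Amari, Varga, Kapoor, Whitfield, Dimitriou, Vasquez, Drummond, Kowalski.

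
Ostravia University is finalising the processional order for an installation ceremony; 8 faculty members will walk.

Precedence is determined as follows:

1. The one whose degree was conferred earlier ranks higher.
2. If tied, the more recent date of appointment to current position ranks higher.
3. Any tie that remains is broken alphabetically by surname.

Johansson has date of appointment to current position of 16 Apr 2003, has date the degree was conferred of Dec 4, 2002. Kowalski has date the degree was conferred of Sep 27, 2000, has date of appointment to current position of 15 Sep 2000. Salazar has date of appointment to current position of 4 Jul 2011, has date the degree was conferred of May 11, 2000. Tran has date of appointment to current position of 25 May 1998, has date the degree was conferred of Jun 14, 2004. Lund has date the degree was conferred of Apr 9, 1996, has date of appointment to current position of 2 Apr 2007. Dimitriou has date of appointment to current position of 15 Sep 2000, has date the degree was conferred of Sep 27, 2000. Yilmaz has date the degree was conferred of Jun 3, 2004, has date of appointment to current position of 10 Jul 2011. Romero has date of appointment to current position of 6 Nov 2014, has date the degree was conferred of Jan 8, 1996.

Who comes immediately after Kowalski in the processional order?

Johansson

By date the degree was conferred (earlier first): Romero (Jan 8, 1996); then Lund (Apr 9, 1996); then Salazar (May 11, 2000); then Dimitriou and Kowalski (both Sep 27, 2000); then Johansson (Dec 4, 2002); then Yilmaz (Jun 3, 2004); then Tran (Jun 14, 2004).
Dimitriou and Kowalski both have date of appointment to current position 15 Sep 2000, so the next rule applies.
Among Dimitriou and Kowalski, alphabetically by surname: Dimitriou before Kowalski.
Order: Romero, Lund, Salazar, Dimitriou, Kowalski, Johansson, Yilmaz, Tran.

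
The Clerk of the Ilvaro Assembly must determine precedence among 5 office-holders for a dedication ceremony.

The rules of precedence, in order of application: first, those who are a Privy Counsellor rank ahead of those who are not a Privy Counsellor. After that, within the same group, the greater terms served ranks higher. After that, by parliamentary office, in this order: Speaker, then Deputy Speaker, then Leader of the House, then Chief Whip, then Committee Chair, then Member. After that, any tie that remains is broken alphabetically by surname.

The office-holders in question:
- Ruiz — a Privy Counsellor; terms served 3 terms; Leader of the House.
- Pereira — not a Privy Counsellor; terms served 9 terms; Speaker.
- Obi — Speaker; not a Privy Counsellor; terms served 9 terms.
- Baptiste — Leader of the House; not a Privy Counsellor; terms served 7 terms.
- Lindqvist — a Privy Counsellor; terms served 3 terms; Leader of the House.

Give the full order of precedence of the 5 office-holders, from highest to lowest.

By the first rule: Lindqvist and Ruiz (both a Privy Counsellor); then Obi, Pereira and Baptiste (each not a Privy Counsellor).
Lindqvist and Ruiz both have terms served 3 terms, so the next rule applies.
Lindqvist and Ruiz are each Leader of the House, so the next rule applies.
Among Lindqvist and Ruiz, alphabetically by surname: Lindqvist before Ruiz.
Among Obi, Pereira and Baptiste, by terms served (higher first): Obi and Pereira (9 terms) before Baptiste (7 terms).
Obi and Pereira are each Speaker, so the next rule applies.
Among Obi and Pereira, alphabetically by surname: Obi before Pereira.
Full order: Lindqvist, Ruiz, Obi, Pereira, Baptiste.

Lindqvist, Ruiz, Obi, Pereira, Baptiste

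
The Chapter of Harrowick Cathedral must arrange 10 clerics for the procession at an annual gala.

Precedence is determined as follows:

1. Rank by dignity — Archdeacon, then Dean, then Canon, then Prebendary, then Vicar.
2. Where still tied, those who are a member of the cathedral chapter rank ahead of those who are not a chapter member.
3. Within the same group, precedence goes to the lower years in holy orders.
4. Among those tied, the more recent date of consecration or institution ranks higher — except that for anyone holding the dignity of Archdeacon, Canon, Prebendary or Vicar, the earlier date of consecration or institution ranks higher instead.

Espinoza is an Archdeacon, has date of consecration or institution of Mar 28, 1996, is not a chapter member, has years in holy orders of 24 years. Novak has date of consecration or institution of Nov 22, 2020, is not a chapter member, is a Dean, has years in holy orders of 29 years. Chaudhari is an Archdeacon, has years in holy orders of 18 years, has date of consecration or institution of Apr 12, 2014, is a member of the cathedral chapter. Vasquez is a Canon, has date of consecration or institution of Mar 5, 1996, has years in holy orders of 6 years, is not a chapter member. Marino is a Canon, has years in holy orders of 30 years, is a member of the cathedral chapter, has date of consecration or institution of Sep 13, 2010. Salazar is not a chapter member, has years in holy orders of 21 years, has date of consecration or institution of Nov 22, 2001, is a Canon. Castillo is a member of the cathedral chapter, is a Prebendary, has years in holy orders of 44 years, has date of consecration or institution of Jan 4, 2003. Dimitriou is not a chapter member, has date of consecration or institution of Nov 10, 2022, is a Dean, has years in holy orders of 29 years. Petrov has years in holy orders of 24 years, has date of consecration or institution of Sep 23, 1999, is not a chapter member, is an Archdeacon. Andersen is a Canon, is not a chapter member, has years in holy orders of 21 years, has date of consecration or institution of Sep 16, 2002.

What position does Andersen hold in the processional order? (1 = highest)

9

By dignity: Chaudhari, Espinoza and Petrov (Archdeacon); then Dimitriou and Novak (Dean); then Marino, Vasquez, Salazar and Andersen (Canon); then Castillo (Prebendary).
Among Chaudhari, Espinoza and Petrov, a member of the cathedral chapter before not a chapter member: Chaudhari (a member of the cathedral chapter) before Espinoza and Petrov (not a chapter member).
Espinoza and Petrov both have years in holy orders 24 years, so the next rule applies.
Among Espinoza and Petrov, by date of consecration or institution (earlier first) (reversed rule for this group): Espinoza (Mar 28, 1996) before Petrov (Sep 23, 1999).
Dimitriou and Novak are each not a chapter member, so the next rule applies.
Dimitriou and Novak both have years in holy orders 29 years, so the next rule applies.
Among Dimitriou and Novak, by date of consecration or institution (later first): Dimitriou (Nov 10, 2022) before Novak (Nov 22, 2020).
Among Marino, Vasquez, Salazar and Andersen, a member of the cathedral chapter before not a chapter member: Marino (a member of the cathedral chapter) before Vasquez, Salazar and Andersen (not a chapter member).
Among Vasquez, Salazar and Andersen, by years in holy orders (lower first): Vasquez (6 years) before Salazar and Andersen (21 years).
Among Salazar and Andersen, by date of consecration or institution (earlier first) (reversed rule for this group): Salazar (Nov 22, 2001) before Andersen (Sep 16, 2002).
Order: Chaudhari, Espinoza, Petrov, Dimitriou, Novak, Marino, Vasquez, Salazar, Andersen, Castillo. So position 9.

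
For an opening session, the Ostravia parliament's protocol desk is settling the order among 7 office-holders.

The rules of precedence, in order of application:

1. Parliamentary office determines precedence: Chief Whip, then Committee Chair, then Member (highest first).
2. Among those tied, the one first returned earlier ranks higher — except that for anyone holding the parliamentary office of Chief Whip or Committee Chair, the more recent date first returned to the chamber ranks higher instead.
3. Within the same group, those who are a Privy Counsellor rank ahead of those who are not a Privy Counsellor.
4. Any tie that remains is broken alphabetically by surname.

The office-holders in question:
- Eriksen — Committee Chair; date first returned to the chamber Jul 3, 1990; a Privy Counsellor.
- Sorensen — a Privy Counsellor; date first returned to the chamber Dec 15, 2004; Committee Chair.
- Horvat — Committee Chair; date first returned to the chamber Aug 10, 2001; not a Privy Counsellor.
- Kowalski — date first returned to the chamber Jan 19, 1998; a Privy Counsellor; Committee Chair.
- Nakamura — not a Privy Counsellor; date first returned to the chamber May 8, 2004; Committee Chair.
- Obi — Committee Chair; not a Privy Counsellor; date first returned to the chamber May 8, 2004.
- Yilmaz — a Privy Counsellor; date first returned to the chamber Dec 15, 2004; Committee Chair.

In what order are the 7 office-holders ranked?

By parliamentary office: Sorensen, Yilmaz, Nakamura, Obi, Horvat, Kowalski and Eriksen (Committee Chair).
Among Sorensen, Yilmaz, Nakamura, Obi, Horvat, Kowalski and Eriksen, by date first returned to the chamber (later first) (reversed rule for this group): Sorensen and Yilmaz (Dec 15, 2004) before Nakamura and Obi (May 8, 2004) before Horvat (Aug 10, 2001) before Kowalski (Jan 19, 1998) before Eriksen (Jul 3, 1990).
Sorensen and Yilmaz are each a Privy Counsellor, so the next rule applies.
Among Sorensen and Yilmaz, alphabetically by surname: Sorensen before Yilmaz.
Nakamura and Obi are each not a Privy Counsellor, so the next rule applies.
Among Nakamura and Obi, alphabetically by surname: Nakamura before Obi.
Full order: Sorensen, Yilmaz, Nakamura, Obi, Horvat, Kowalski, Eriksen.

Sorensen, Yilmaz, Nakamura, Obi, Horvat, Kowalski, Eriksen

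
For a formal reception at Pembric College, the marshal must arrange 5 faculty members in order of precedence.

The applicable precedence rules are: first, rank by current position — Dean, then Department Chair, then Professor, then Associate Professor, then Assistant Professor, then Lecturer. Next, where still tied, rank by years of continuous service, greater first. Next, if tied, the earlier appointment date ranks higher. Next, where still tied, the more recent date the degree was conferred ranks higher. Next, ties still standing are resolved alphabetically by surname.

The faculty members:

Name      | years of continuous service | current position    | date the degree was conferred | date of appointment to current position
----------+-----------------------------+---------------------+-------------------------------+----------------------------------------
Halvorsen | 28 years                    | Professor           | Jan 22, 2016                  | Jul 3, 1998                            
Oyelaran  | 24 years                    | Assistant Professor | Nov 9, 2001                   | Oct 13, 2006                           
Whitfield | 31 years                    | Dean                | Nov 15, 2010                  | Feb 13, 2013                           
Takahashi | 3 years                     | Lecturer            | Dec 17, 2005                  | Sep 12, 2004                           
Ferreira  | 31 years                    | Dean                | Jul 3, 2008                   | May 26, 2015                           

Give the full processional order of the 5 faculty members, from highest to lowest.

Whitfield, Ferreira, Halvorsen, Oyelaran, Takahashi

By current position: Whitfield and Ferreira (Dean); then Halvorsen (Professor); then Oyelaran (Assistant Professor); then Takahashi (Lecturer).
Whitfield and Ferreira both have years of continuous service 31 years, so the next rule applies.
Among Whitfield and Ferreira, by date of appointment to current position (earlier first): Whitfield (Feb 13, 2013) before Ferreira (May 26, 2015).
Full order: Whitfield, Ferreira, Halvorsen, Oyelaran, Takahashi.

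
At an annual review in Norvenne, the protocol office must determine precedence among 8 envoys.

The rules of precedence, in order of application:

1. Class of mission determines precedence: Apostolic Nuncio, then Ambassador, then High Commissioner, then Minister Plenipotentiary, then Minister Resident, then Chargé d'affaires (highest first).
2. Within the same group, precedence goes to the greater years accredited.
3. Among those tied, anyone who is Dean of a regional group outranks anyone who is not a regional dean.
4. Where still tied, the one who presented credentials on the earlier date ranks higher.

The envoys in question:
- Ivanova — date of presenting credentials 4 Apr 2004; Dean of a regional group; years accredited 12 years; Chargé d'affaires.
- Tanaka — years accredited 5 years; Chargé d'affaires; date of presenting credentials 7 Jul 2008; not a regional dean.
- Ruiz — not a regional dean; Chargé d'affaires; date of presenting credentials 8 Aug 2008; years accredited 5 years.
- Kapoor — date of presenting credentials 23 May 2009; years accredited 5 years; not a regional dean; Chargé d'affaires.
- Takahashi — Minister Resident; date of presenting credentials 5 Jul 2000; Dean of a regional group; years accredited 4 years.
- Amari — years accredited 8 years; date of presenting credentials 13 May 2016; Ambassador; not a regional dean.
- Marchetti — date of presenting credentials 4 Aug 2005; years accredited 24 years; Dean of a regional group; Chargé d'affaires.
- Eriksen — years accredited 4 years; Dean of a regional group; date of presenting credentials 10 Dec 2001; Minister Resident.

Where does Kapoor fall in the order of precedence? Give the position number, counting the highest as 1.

8

By class of mission: Amari (Ambassador); then Takahashi and Eriksen (Minister Resident); then Marchetti, Ivanova, Tanaka, Ruiz and Kapoor (Chargé d'affaires).
Takahashi and Eriksen both have years accredited 4 years, so the next rule applies.
Takahashi and Eriksen are each Dean of a regional group, so the next rule applies.
Among Takahashi and Eriksen, by date of presenting credentials (earlier first): Takahashi (5 Jul 2000) before Eriksen (10 Dec 2001).
Among Marchetti, Ivanova, Tanaka, Ruiz and Kapoor, by years accredited (higher first): Marchetti (24 years) before Ivanova (12 years) before Tanaka, Ruiz and Kapoor (5 years).
Tanaka, Ruiz and Kapoor are each not a regional dean, so the next rule applies.
Among Tanaka, Ruiz and Kapoor, by date of presenting credentials (earlier first): Tanaka (7 Jul 2008) before Ruiz (8 Aug 2008) before Kapoor (23 May 2009).
Order: Amari, Takahashi, Eriksen, Marchetti, Ivanova, Tanaka, Ruiz, Kapoor. So position 8.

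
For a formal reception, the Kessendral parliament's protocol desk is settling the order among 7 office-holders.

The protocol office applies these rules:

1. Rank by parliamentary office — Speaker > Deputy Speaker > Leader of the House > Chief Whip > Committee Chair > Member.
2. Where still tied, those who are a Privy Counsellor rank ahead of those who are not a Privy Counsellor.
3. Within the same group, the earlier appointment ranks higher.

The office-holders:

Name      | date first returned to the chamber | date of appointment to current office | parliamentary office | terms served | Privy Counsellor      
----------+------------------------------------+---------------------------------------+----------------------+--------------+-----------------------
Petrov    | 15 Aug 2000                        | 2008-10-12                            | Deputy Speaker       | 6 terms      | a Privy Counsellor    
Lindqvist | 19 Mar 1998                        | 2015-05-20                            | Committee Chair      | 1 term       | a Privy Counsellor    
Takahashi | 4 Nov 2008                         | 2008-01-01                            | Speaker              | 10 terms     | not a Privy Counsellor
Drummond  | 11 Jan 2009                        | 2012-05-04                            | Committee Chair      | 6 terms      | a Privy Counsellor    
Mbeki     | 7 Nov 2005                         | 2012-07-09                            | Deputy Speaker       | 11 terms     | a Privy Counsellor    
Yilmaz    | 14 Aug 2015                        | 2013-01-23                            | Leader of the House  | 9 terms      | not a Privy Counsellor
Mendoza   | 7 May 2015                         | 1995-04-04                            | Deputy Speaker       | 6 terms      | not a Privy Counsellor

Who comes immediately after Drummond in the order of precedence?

By parliamentary office: Takahashi (Speaker); then Petrov, Mbeki and Mendoza (Deputy Speaker); then Yilmaz (Leader of the House); then Drummond and Lindqvist (Committee Chair).
Among Petrov, Mbeki and Mendoza, a Privy Counsellor before not a Privy Counsellor: Petrov and Mbeki (a Privy Counsellor) before Mendoza (not a Privy Counsellor).
Among Petrov and Mbeki, by date of appointment to current office (earlier first): Petrov (2008-10-12) before Mbeki (2012-07-09).
Drummond and Lindqvist are each a Privy Counsellor, so the next rule applies.
Among Drummond and Lindqvist, by date of appointment to current office (earlier first): Drummond (2012-05-04) before Lindqvist (2015-05-20).
Order: Takahashi, Petrov, Mbeki, Mendoza, Yilmaz, Drummond, Lindqvist.

Lindqvist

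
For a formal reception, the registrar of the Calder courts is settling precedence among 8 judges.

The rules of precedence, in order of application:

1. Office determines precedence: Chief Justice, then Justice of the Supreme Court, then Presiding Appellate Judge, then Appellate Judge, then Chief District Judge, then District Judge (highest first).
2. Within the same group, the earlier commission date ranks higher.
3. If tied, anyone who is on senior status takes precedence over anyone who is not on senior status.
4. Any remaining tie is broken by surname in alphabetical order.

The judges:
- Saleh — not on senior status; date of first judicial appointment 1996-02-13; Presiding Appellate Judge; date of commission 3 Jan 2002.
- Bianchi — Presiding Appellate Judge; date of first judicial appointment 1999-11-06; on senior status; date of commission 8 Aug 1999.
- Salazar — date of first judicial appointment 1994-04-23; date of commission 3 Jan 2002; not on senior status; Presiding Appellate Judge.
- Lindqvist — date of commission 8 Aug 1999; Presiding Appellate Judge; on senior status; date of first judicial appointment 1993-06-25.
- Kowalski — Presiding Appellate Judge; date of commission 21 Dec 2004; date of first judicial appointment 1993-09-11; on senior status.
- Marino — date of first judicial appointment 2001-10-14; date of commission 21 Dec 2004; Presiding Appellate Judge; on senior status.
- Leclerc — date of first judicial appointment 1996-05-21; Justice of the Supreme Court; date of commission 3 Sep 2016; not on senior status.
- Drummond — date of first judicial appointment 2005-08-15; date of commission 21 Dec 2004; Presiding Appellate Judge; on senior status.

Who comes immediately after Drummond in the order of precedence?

By office: Leclerc (Justice of the Supreme Court); then Bianchi, Lindqvist, Salazar, Saleh, Drummond, Kowalski and Marino (Presiding Appellate Judge).
Among Bianchi, Lindqvist, Salazar, Saleh, Drummond, Kowalski and Marino, by date of commission (earlier first): Bianchi and Lindqvist (8 Aug 1999) before Salazar and Saleh (3 Jan 2002) before Drummond, Kowalski and Marino (21 Dec 2004).
Bianchi and Lindqvist are each on senior status, so the next rule applies.
Among Bianchi and Lindqvist, alphabetically by surname: Bianchi before Lindqvist.
Salazar and Saleh are each not on senior status, so the next rule applies.
Among Salazar and Saleh, alphabetically by surname: Salazar before Saleh.
Drummond, Kowalski and Marino are each on senior status, so the next rule applies.
Among Drummond, Kowalski and Marino, alphabetically by surname: Drummond before Kowalski before Marino.
Order: Leclerc, Bianchi, Lindqvist, Salazar, Saleh, Drummond, Kowalski, Marino.

Kowalski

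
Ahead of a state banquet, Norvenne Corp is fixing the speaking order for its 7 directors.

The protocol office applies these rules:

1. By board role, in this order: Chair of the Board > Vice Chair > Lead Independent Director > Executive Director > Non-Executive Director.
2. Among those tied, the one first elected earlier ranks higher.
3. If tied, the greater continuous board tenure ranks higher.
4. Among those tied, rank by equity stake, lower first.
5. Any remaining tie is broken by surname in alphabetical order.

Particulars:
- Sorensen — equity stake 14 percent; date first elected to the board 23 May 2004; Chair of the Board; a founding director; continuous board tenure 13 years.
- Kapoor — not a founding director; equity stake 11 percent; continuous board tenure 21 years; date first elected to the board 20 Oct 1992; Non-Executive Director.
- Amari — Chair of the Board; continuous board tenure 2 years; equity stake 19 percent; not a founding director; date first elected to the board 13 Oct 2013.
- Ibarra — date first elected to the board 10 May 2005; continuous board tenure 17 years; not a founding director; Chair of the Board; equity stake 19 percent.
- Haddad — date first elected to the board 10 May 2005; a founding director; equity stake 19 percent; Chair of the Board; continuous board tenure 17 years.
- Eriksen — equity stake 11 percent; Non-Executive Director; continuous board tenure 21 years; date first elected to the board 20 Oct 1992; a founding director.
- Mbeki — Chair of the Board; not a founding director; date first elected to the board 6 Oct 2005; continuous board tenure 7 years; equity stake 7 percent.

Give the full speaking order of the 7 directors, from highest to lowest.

By board role: Sorensen, Haddad, Ibarra, Mbeki and Amari (Chair of the Board); then Eriksen and Kapoor (Non-Executive Director).
Among Sorensen, Haddad, Ibarra, Mbeki and Amari, by date first elected to the board (earlier first): Sorensen (23 May 2004) before Haddad and Ibarra (10 May 2005) before Mbeki (6 Oct 2005) before Amari (13 Oct 2013).
Haddad and Ibarra both have continuous board tenure 17 years, so the next rule applies.
Haddad and Ibarra both have equity stake 19 percent, so the next rule applies.
Among Haddad and Ibarra, alphabetically by surname: Haddad before Ibarra.
Eriksen and Kapoor both have date first elected to the board 20 Oct 1992, so the next rule applies.
Eriksen and Kapoor both have continuous board tenure 21 years, so the next rule applies.
Eriksen and Kapoor both have equity stake 11 percent, so the next rule applies.
Among Eriksen and Kapoor, alphabetically by surname: Eriksen before Kapoor.
Full order: Sorensen, Haddad, Ibarra, Mbeki, Amari, Eriksen, Kapoor.

Sorensen, Haddad, Ibarra, Mbeki, Amari, Eriksen, Kapoor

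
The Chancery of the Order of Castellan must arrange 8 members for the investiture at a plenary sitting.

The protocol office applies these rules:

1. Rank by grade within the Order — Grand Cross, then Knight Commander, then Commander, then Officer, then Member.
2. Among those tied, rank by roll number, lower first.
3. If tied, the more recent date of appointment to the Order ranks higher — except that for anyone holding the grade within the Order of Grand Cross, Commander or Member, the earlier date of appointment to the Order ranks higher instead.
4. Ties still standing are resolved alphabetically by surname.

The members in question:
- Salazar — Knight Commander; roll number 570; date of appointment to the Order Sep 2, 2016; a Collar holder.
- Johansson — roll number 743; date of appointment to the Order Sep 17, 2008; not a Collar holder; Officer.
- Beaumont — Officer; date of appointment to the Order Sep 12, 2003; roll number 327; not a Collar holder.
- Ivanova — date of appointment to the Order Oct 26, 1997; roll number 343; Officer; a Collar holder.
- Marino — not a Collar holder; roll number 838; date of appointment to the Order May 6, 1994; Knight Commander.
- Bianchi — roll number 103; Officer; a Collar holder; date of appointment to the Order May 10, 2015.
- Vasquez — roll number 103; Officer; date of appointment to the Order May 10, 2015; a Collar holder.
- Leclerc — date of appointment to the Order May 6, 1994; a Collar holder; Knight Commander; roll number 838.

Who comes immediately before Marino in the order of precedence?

By grade within the Order: Salazar, Leclerc and Marino (Knight Commander); then Bianchi, Vasquez, Beaumont, Ivanova and Johansson (Officer).
Among Salazar, Leclerc and Marino, by roll number (lower first): Salazar (570) before Leclerc and Marino (838).
Leclerc and Marino both have date of appointment to the Order May 6, 1994, so the next rule applies.
Among Leclerc and Marino, alphabetically by surname: Leclerc before Marino.
Among Bianchi, Vasquez, Beaumont, Ivanova and Johansson, by roll number (lower first): Bianchi and Vasquez (103) before Beaumont (327) before Ivanova (343) before Johansson (743).
Bianchi and Vasquez both have date of appointment to the Order May 10, 2015, so the next rule applies.
Among Bianchi and Vasquez, alphabetically by surname: Bianchi before Vasquez.
Order: Salazar, Leclerc, Marino, Bianchi, Vasquez, Beaumont, Ivanova, Johansson.

Leclerc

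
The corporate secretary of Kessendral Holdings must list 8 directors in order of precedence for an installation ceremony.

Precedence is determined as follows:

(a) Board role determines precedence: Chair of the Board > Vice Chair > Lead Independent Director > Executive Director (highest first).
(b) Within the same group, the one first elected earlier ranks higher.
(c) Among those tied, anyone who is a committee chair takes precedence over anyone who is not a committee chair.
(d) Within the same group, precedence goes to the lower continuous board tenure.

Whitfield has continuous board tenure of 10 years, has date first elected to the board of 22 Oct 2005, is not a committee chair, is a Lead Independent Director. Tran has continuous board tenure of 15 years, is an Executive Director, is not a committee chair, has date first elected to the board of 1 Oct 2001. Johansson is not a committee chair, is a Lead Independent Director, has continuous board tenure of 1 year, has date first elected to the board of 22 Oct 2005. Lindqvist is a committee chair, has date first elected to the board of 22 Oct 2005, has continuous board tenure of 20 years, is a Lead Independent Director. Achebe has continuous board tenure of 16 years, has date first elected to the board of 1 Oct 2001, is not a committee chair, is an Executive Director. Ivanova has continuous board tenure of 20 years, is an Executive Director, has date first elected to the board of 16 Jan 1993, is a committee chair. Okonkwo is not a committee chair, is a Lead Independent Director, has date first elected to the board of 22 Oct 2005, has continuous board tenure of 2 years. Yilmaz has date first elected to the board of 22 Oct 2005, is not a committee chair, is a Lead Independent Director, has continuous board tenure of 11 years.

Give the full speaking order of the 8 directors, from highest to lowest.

Lindqvist, Johansson, Okonkwo, Whitfield, Yilmaz, Ivanova, Tran, Achebe

By board role: Lindqvist, Johansson, Okonkwo, Whitfield and Yilmaz (Lead Independent Director); then Ivanova, Tran and Achebe (Executive Director).
Lindqvist, Johansson, Okonkwo, Whitfield and Yilmaz all have date first elected to the board 22 Oct 2005, so the next rule applies.
Among Lindqvist, Johansson, Okonkwo, Whitfield and Yilmaz, a committee chair before not a committee chair: Lindqvist (a committee chair) before Johansson, Okonkwo, Whitfield and Yilmaz (not a committee chair).
Among Johansson, Okonkwo, Whitfield and Yilmaz, by continuous board tenure (lower first): Johansson (1 year) before Okonkwo (2 years) before Whitfield (10 years) before Yilmaz (11 years).
Among Ivanova, Tran and Achebe, by date first elected to the board (earlier first): Ivanova (16 Jan 1993) before Tran and Achebe (1 Oct 2001).
Tran and Achebe are each not a committee chair, so the next rule applies.
Among Tran and Achebe, by continuous board tenure (lower first): Tran (15 years) before Achebe (16 years).
Full order: Lindqvist, Johansson, Okonkwo, Whitfield, Yilmaz, Ivanova, Tran, Achebe.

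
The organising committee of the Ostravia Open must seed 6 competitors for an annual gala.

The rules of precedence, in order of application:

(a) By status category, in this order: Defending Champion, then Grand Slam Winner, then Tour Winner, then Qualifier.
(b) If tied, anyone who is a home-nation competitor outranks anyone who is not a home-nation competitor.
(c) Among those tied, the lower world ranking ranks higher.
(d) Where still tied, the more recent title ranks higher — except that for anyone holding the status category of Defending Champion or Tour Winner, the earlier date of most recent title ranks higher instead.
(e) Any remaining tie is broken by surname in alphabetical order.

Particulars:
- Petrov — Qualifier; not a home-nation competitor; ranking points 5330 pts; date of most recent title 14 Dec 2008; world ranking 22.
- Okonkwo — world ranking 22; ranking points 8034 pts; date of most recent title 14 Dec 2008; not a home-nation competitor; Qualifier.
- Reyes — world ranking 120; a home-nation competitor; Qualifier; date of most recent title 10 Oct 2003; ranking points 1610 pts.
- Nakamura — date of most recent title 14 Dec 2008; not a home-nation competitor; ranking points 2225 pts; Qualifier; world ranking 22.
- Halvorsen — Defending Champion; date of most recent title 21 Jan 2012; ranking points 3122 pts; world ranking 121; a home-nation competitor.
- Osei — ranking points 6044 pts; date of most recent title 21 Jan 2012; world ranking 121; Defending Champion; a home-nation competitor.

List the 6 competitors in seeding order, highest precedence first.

By status category: Halvorsen and Osei (Defending Champion); then Reyes, Nakamura, Okonkwo and Petrov (Qualifier).
Halvorsen and Osei are each a home-nation competitor, so the next rule applies.
Halvorsen and Osei both have world ranking 121, so the next rule applies.
Halvorsen and Osei both have date of most recent title 21 Jan 2012, so the next rule applies.
Among Halvorsen and Osei, alphabetically by surname: Halvorsen before Osei.
Among Reyes, Nakamura, Okonkwo and Petrov, a home-nation competitor before not a home-nation competitor: Reyes (a home-nation competitor) before Nakamura, Okonkwo and Petrov (not a home-nation competitor).
Nakamura, Okonkwo and Petrov all have world ranking 22, so the next rule applies.
Nakamura, Okonkwo and Petrov all have date of most recent title 14 Dec 2008, so the next rule applies.
Among Nakamura, Okonkwo and Petrov, alphabetically by surname: Nakamura before Okonkwo before Petrov.
Full order: Halvorsen, Osei, Reyes, Nakamura, Okonkwo, Petrov.

Halvorsen, Osei, Reyes, Nakamura, Okonkwo, Petrov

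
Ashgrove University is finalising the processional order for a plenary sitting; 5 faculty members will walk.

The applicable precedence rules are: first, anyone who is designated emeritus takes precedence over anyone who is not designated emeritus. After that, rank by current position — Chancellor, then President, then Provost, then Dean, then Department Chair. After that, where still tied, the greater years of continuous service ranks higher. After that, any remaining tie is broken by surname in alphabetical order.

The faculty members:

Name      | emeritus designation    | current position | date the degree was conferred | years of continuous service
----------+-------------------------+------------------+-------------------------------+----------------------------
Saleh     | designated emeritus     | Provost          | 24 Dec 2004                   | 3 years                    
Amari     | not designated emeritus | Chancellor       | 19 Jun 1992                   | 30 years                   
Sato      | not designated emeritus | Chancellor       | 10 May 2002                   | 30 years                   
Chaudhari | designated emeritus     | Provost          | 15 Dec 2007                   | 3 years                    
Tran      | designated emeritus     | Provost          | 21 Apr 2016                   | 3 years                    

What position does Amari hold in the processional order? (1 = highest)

By the first rule: Chaudhari, Saleh and Tran (each designated emeritus); then Amari and Sato (both not designated emeritus).
Chaudhari, Saleh and Tran are each Provost, so the next rule applies.
Chaudhari, Saleh and Tran all have years of continuous service 3 years, so the next rule applies.
Among Chaudhari, Saleh and Tran, alphabetically by surname: Chaudhari before Saleh before Tran.
Amari and Sato are each Chancellor, so the next rule applies.
Amari and Sato both have years of continuous service 30 years, so the next rule applies.
Among Amari and Sato, alphabetically by surname: Amari before Sato.
Order: Chaudhari, Saleh, Tran, Amari, Sato. So position 4.

4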